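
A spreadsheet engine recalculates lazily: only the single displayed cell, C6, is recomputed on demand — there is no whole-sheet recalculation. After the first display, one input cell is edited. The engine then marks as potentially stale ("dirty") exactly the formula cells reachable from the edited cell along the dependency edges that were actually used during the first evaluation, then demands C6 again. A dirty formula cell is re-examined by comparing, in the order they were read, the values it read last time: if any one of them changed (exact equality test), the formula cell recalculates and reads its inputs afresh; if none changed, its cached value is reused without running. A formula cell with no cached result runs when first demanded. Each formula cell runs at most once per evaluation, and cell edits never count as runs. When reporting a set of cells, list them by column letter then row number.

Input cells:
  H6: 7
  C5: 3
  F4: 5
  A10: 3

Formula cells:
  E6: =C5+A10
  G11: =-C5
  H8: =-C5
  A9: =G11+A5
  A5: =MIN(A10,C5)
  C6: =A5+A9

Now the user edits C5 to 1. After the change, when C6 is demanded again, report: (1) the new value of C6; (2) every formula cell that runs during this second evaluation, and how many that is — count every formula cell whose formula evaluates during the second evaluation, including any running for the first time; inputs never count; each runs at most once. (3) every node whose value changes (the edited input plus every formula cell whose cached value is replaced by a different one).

First evaluation (everything demanded from the output):
  A5 = MIN(3, 3) = 3
  G11 = -(3) = -3
  A9 = -3 + 3 = 0
  C6 = 3 + 0 = 3

Propagation after the edit:
  A5: runs — C5 3->1; result 1.
  G11: runs — C5 3->1; result -1.
  A9: runs — G11 -3->-1; A5 3->1; result 0 (same value as before).
  C6: runs — A5 3->1; result 1.

New value of C6: 1.
Formula cells that run: A5, A9, C6, G11 — 4 in total.
Values that change: A5, C5, C6, G11.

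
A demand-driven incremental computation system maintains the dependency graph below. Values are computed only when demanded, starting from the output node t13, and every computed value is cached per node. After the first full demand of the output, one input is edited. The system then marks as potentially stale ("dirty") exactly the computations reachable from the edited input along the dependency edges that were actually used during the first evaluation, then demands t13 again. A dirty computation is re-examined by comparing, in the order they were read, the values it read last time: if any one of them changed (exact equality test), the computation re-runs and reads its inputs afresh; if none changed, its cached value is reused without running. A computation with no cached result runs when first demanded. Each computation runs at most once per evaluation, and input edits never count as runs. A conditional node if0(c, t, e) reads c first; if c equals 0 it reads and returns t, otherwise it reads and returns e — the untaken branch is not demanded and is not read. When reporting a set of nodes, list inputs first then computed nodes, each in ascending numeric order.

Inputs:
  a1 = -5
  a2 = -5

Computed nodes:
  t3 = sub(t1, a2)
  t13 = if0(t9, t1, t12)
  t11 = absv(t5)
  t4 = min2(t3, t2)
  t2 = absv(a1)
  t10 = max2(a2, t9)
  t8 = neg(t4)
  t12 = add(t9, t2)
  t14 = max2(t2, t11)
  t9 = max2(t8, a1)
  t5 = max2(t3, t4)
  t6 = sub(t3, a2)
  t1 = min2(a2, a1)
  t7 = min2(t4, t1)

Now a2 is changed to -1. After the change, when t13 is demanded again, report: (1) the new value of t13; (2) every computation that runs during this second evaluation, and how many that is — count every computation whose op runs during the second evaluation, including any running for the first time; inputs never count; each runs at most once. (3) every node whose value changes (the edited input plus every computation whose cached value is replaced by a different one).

First evaluation (everything demanded from the output):
  t1 = min2(-5, -5) = -5
  t2 = absv(-5) = 5
  t3 = sub(-5, -5) = 0
  t4 = min2(0, 5) = 0
  t8 = neg(0) = 0
  t9 = max2(0, -5) = 0
  t13 = if0(t9=0 -> then branch t1) = -5

Propagation after the edit:
  t1: runs — a2 -5->-1; result -5 (same value as before).
  t3: runs — a2 -5->-1; result -4.
  t4: runs — t3 0->-4; result -4.
  t8: runs — t4 0->-4; result 4.
  t9: runs — t8 0->4; result 4.
  t12: demanded for the first time — runs, produces 9.
  t13: runs — t9 0->4; result 9.

Key observation: a condition flipped, so demand reaches new nodes — t12 runs for the first time.

New value of t13: 9.
Computations that run: t1, t3, t4, t8, t9, t12, t13 — 7 in total.
Values that change: a2, t3, t4, t8, t9, t13.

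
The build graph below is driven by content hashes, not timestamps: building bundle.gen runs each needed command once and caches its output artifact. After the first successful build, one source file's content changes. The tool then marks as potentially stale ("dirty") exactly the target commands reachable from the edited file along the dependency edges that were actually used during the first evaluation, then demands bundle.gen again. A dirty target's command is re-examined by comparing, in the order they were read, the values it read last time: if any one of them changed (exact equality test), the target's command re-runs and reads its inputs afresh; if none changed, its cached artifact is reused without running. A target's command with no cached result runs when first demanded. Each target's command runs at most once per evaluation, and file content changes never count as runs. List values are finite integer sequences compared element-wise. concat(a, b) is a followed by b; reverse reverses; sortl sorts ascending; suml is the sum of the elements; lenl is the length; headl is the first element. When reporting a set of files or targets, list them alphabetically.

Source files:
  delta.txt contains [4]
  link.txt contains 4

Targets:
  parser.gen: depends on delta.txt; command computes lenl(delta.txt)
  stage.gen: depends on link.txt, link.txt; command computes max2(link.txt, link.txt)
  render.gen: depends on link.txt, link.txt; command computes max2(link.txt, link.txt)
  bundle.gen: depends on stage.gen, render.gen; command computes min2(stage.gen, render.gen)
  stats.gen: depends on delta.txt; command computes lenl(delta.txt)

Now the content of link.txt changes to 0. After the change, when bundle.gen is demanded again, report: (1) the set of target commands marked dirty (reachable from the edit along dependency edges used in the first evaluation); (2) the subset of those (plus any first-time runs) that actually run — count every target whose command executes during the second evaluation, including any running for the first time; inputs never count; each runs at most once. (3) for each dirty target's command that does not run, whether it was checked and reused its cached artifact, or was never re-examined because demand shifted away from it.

Initial pass — values computed on the first demand:
  render.gen = max2(4, 4) = 4
  stage.gen = max2(4, 4) = 4
  bundle.gen = min2(4, 4) = 4

Second demand — change propagation:
  render.gen: re-runs because link.txt 4->0; link.txt 4->0; new result 0.
  stage.gen: re-runs because link.txt 4->0; link.txt 4->0; new result 0.
  bundle.gen: re-runs because stage.gen 4->0; render.gen 4->0; new result 0.

Dirty set: bundle.gen, render.gen, stage.gen.
Run set: bundle.gen, render.gen, stage.gen (3 run).
All dirty target commands ended up running.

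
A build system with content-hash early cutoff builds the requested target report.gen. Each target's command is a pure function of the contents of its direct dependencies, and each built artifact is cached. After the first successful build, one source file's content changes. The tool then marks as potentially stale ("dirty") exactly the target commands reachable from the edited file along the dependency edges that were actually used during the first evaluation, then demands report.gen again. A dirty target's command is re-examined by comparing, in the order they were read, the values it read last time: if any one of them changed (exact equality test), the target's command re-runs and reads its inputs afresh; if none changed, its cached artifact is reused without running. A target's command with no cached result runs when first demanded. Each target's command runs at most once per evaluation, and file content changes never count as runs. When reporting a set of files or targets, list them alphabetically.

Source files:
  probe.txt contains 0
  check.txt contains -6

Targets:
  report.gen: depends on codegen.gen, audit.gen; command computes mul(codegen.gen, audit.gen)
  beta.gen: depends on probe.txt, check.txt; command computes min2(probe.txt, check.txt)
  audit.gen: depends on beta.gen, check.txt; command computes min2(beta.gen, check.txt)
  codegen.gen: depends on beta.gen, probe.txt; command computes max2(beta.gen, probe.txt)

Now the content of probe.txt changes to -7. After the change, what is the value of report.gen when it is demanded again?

First evaluation (everything demanded from the output):
  beta.gen = min2(0, -6) = -6
  audit.gen = min2(-6, -6) = -6
  codegen.gen = max2(-6, 0) = 0
  report.gen = mul(0, -6) = 0

Propagation after the edit:
  beta.gen: runs — probe.txt 0->-7; result -7.
  audit.gen: runs — beta.gen -6->-7; result -7.
  codegen.gen: runs — beta.gen -6->-7; probe.txt 0->-7; result -7.
  report.gen: runs — codegen.gen 0->-7; audit.gen -6->-7; result 49.

New value of report.gen: 49.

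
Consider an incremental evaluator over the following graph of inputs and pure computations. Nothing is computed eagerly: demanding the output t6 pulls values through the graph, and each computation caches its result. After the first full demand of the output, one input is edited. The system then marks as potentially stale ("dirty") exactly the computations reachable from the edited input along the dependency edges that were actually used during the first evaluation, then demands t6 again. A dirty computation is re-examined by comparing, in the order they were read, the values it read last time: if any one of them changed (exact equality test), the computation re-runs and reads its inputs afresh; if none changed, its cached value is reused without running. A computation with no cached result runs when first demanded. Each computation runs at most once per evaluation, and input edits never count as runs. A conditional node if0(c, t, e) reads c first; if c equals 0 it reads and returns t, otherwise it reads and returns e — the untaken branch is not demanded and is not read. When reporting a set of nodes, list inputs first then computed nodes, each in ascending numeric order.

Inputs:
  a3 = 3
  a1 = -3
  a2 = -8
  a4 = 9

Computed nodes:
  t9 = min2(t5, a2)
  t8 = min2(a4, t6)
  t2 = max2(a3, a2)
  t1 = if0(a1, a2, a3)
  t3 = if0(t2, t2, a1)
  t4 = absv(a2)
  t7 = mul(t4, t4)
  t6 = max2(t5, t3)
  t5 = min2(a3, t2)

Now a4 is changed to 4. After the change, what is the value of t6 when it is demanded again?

Initial pass — values computed on the first demand:
  t2 = max2(3, -8) = 3
  t3 = if0(t2=3 -> else branch a1) = -3
  t5 = min2(3, 3) = 3
  t6 = max2(3, -3) = 3

Second demand — change propagation:
  no demanded computation ever read a4, so the edit dirties nothing and nothing runs.

The important point: nothing the output needs ever reads a4, so the edit is invisible to it.

t6 now evaluates to 3.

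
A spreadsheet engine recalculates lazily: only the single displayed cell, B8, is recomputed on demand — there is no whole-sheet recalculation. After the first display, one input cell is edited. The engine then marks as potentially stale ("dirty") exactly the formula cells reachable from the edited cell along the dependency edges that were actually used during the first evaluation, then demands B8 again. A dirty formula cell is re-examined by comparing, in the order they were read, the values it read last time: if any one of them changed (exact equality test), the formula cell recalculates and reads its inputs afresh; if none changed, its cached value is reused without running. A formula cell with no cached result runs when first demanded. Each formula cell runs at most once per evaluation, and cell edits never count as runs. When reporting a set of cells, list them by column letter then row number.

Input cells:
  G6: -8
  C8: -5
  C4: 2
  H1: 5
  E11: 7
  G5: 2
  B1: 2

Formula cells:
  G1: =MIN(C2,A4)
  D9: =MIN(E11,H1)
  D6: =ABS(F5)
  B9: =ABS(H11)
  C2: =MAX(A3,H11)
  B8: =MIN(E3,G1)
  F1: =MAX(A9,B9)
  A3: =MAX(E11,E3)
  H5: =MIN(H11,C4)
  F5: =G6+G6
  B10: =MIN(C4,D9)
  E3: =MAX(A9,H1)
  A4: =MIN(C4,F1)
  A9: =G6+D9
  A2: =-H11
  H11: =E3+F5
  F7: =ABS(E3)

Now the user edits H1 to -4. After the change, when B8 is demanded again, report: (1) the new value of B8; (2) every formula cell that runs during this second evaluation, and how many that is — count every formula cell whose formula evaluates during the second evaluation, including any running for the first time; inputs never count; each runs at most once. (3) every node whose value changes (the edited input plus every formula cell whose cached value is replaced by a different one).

First evaluation (everything demanded from the output):
  D9 = MIN(7, 5) = 5
  A9 = -8 + 5 = -3
  E3 = MAX(-3, 5) = 5
  A3 = MAX(7, 5) = 7
  F5 = -8 + -8 = -16
  H11 = 5 + -16 = -11
  B9 = ABS(-11) = 11
  C2 = MAX(7, -11) = 7
  F1 = MAX(-3, 11) = 11
  A4 = MIN(2, 11) = 2
  G1 = MIN(7, 2) = 2
  B8 = MIN(5, 2) = 2

Propagation after the edit:
  D9: runs — H1 5->-4; result -4.
  A9: runs — D9 5->-4; result -12.
  E3: runs — A9 -3->-12; H1 5->-4; result -4.
  A3: runs — E3 5->-4; result 7 (same value as before).
  H11: runs — E3 5->-4; result -20.
  B9: runs — H11 -11->-20; result 20.
  C2: runs — H11 -11->-20; result 7 (same value as before).
  F1: runs — A9 -3->-12; B9 11->20; result 20.
  A4: runs — F1 11->20; result 2 (same value as before).
  G1: checked — values it read are unchanged (C2 unchanged, A4 unchanged); reused cached 2 without running.
  B8: runs — E3 5->-4; result -4.

Key observation: the cutoff stops propagation at G1 — its inputs' values are unchanged, so it reuses its cache.

New value of B8: -4.
Formula cells that run: A3, A4, A9, B8, B9, C2, D9, E3, F1, H11 — 10 in total.
Values that change: A9, B8, B9, D9, E3, F1, H1, H11.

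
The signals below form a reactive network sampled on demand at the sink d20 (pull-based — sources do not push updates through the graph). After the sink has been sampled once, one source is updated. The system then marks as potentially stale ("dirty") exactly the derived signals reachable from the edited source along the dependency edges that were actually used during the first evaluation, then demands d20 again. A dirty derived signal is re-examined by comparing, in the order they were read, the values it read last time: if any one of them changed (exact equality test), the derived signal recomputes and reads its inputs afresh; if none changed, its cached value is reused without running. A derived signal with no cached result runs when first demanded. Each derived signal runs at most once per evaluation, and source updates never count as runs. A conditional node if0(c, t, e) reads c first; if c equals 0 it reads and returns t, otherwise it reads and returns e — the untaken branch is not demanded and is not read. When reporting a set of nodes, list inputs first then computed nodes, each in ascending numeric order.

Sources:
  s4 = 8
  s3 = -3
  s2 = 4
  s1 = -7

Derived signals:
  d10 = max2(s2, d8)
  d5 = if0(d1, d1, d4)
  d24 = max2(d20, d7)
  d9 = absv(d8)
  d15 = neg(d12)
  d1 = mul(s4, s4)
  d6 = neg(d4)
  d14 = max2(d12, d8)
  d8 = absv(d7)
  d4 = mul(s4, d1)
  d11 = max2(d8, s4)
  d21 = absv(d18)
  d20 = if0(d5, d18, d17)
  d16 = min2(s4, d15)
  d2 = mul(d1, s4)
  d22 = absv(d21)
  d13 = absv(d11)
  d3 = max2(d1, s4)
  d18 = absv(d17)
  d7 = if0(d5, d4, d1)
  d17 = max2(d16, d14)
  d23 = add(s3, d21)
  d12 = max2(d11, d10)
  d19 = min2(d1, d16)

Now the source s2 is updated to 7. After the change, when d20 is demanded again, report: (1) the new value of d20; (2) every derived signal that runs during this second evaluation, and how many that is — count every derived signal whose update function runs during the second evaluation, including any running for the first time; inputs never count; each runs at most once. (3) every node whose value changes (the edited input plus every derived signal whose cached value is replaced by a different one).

Initial pass — values computed on the first demand:
  d1 = mul(8, 8) = 64
  d4 = mul(8, 64) = 512
  d5 = if0(d1=64 -> else branch d4) = 512
  d7 = if0(d5=512 -> else branch d1) = 64
  d8 = absv(64) = 64
  d10 = max2(4, 64) = 64
  d11 = max2(64, 8) = 64
  d12 = max2(64, 64) = 64
  d14 = max2(64, 64) = 64
  d15 = neg(64) = -64
  d16 = min2(8, -64) = -64
  d17 = max2(-64, 64) = 64
  d20 = if0(d5=512 -> else branch d17) = 64

Second demand — change propagation:
  d10: re-runs because s2 4->7; new result 64 (unchanged).
  d12: re-examined; everything it read last time is the same (d11 unchanged, d10 unchanged) — cache 64 kept, no run.
  d14: re-examined; everything it read last time is the same (d12 unchanged, d8 unchanged) — cache 64 kept, no run.
  d15: re-examined; everything it read last time is the same (d12 unchanged) — cache -64 kept, no run.
  d16: re-examined; everything it read last time is the same (s4 unchanged, d15 unchanged) — cache -64 kept, no run.
  d17: re-examined; everything it read last time is the same (d16 unchanged, d14 unchanged) — cache 64 kept, no run.
  d20: re-examined; everything it read last time is the same (d5 unchanged, d17 unchanged) — cache 64 kept, no run.

The important point: d10 recomputes to an identical value, and the output ends up unchanged.

d20 now evaluates to 64.
Run set: d10 (1 run).
Changed values: s2.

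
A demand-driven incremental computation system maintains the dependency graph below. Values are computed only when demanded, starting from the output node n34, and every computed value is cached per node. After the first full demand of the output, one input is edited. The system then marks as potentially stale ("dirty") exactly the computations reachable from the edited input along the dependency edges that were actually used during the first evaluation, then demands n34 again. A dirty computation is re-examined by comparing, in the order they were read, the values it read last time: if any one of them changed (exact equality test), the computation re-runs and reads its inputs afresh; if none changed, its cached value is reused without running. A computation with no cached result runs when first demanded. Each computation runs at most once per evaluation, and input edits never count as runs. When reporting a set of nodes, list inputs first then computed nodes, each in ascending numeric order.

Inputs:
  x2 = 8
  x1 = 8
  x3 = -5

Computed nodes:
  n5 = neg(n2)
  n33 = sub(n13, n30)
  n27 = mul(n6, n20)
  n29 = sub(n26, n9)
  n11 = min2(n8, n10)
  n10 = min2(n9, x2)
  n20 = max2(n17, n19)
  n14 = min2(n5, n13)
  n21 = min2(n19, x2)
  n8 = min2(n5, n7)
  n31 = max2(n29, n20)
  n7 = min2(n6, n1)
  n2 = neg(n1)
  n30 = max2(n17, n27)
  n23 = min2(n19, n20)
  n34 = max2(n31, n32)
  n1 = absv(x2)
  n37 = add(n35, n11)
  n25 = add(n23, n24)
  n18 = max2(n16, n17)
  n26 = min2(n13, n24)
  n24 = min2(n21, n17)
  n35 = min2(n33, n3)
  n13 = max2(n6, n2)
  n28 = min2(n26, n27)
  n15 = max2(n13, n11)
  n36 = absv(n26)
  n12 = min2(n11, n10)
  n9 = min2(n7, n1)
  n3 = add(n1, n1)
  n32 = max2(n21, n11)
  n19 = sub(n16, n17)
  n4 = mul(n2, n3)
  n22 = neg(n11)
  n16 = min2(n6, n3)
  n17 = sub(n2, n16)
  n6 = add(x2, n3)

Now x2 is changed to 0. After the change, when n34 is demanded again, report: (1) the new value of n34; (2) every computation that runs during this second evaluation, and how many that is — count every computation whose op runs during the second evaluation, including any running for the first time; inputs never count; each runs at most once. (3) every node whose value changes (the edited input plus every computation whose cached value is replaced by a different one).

First evaluation (everything demanded from the output):
  n1 = absv(8) = 8
  n2 = neg(8) = -8
  n3 = add(8, 8) = 16
  n5 = neg(-8) = 8
  n6 = add(8, 16) = 24
  n7 = min2(24, 8) = 8
  n8 = min2(8, 8) = 8
  n9 = min2(8, 8) = 8
  n10 = min2(8, 8) = 8
  n11 = min2(8, 8) = 8
  n13 = max2(24, -8) = 24
  n16 = min2(24, 16) = 16
  n17 = sub(-8, 16) = -24
  n19 = sub(16, -24) = 40
  n20 = max2(-24, 40) = 40
  n21 = min2(40, 8) = 8
  n24 = min2(8, -24) = -24
  n26 = min2(24, -24) = -24
  n29 = sub(-24, 8) = -32
  n31 = max2(-32, 40) = 40
  n32 = max2(8, 8) = 8
  n34 = max2(40, 8) = 40

Propagation after the edit:
  n1: runs — x2 8->0; result 0.
  n2: runs — n1 8->0; result 0.
  n3: runs — n1 8->0; n1 8->0; result 0.
  n5: runs — n2 -8->0; result 0.
  n6: runs — x2 8->0; n3 16->0; result 0.
  n7: runs — n6 24->0; n1 8->0; result 0.
  n8: runs — n5 8->0; n7 8->0; result 0.
  n9: runs — n7 8->0; n1 8->0; result 0.
  n10: runs — n9 8->0; x2 8->0; result 0.
  n11: runs — n8 8->0; n10 8->0; result 0.
  n13: runs — n6 24->0; n2 -8->0; result 0.
  n16: runs — n6 24->0; n3 16->0; result 0.
  n17: runs — n2 -8->0; n16 16->0; result 0.
  n19: runs — n16 16->0; n17 -24->0; result 0.
  n20: runs — n17 -24->0; n19 40->0; result 0.
  n21: runs — n19 40->0; x2 8->0; result 0.
  n24: runs — n21 8->0; n17 -24->0; result 0.
  n26: runs — n13 24->0; n24 -24->0; result 0.
  n29: runs — n26 -24->0; n9 8->0; result 0.
  n31: runs — n29 -32->0; n20 40->0; result 0.
  n32: runs — n21 8->0; n11 8->0; result 0.
  n34: runs — n31 40->0; n32 8->0; result 0.

New value of n34: 0.
Computations that run: n1, n2, n3, n5, n6, n7, n8, n9, n10, n11, n13, n16, n17, n19, n20, n21, n24, n26, n29, n31, n32, n34 — 22 in total.
Values that change: x2, n1, n2, n3, n5, n6, n7, n8, n9, n10, n11, n13, n16, n17, n19, n20, n21, n24, n26, n29, n31, n32, n34.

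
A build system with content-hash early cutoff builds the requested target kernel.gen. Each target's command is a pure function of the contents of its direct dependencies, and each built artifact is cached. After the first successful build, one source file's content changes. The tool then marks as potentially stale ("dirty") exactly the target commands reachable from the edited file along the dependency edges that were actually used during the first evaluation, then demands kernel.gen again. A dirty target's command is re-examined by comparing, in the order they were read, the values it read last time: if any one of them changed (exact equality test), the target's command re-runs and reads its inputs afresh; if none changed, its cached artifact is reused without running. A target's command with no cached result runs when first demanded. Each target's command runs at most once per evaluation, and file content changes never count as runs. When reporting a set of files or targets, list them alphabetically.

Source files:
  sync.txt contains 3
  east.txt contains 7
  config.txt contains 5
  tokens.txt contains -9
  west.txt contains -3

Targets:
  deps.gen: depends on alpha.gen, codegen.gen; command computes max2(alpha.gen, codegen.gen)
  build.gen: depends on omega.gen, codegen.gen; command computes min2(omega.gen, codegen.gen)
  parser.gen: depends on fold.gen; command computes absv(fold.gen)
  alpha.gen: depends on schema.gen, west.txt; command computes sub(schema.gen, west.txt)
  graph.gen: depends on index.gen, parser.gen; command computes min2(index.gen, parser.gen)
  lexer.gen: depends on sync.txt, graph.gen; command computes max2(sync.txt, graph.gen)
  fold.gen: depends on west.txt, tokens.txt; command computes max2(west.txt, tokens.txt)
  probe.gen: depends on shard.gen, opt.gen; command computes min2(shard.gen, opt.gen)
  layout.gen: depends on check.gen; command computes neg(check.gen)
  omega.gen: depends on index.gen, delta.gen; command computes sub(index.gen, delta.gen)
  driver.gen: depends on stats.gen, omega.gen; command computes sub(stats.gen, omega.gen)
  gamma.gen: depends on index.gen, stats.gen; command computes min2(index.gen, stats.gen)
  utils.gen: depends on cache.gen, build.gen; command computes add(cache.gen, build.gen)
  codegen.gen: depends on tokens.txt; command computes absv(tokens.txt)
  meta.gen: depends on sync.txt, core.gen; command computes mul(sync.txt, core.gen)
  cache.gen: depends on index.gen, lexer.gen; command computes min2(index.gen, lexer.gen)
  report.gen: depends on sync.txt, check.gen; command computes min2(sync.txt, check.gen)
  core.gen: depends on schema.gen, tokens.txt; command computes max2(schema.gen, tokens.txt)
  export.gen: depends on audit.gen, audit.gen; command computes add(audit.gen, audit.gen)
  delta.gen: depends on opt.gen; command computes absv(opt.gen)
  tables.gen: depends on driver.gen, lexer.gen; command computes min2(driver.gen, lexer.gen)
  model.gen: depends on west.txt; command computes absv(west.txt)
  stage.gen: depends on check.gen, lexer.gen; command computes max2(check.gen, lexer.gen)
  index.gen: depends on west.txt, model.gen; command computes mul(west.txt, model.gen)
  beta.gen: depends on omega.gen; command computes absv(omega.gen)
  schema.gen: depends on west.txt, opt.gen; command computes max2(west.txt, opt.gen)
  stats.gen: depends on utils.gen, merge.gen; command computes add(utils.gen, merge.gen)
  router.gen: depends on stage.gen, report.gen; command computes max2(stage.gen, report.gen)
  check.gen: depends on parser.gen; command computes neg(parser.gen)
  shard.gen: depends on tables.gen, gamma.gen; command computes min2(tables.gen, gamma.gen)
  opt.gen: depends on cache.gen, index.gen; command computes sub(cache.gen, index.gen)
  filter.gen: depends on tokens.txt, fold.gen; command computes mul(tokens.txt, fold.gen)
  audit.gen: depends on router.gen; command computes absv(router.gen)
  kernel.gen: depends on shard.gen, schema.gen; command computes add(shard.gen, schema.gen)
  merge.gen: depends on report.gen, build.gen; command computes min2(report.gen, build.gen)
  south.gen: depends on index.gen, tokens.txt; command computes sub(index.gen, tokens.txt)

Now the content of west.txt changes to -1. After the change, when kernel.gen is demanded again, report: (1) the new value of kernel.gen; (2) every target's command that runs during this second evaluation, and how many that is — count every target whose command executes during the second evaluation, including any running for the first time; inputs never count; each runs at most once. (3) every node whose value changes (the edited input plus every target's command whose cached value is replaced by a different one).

New value of kernel.gen: -3.
Target commands that run: build.gen, cache.gen, check.gen, driver.gen, fold.gen, gamma.gen, graph.gen, index.gen, kernel.gen, lexer.gen, merge.gen, model.gen, omega.gen, opt.gen, parser.gen, report.gen, schema.gen, shard.gen, stats.gen, tables.gen, utils.gen — 21 in total.
Values that change: build.gen, cache.gen, check.gen, driver.gen, fold.gen, gamma.gen, graph.gen, index.gen, kernel.gen, merge.gen, model.gen, omega.gen, parser.gen, report.gen, shard.gen, stats.gen, tables.gen, utils.gen, west.txt.
Key observation: the cutoff stops propagation at delta.gen — its inputs' values are unchanged, so it reuses its cache.

First evaluation (everything demanded from the output):
  codegen.gen = absv(-9) = 9
  fold.gen = max2(-3, -9) = -3
  model.gen = absv(-3) = 3
  index.gen = mul(-3, 3) = -9
  parser.gen = absv(-3) = 3
  check.gen = neg(3) = -3
  graph.gen = min2(-9, 3) = -9
  lexer.gen = max2(3, -9) = 3
  cache.gen = min2(-9, 3) = -9
  opt.gen = sub(-9, -9) = 0
  delta.gen = absv(0) = 0
  omega.gen = sub(-9, 0) = -9
  build.gen = min2(-9, 9) = -9
  report.gen = min2(3, -3) = -3
  merge.gen = min2(-3, -9) = -9
  schema.gen = max2(-3, 0) = 0
  utils.gen = add(-9, -9) = -18
  stats.gen = add(-18, -9) = -27
  driver.gen = sub(-27, -9) = -18
  gamma.gen = min2(-9, -27) = -27
  tables.gen = min2(-18, 3) = -18
  shard.gen = min2(-18, -27) = -27
  kernel.gen = add(-27, 0) = -27

Propagation after the edit:
  fold.gen: runs — west.txt -3->-1; result -1.
  model.gen: runs — west.txt -3->-1; result 1.
  index.gen: runs — west.txt -3->-1; model.gen 3->1; result -1.
  parser.gen: runs — fold.gen -3->-1; result 1.
  check.gen: runs — parser.gen 3->1; result -1.
  graph.gen: runs — index.gen -9->-1; parser.gen 3->1; result -1.
  lexer.gen: runs — graph.gen -9->-1; result 3 (same value as before).
  cache.gen: runs — index.gen -9->-1; result -1.
  opt.gen: runs — cache.gen -9->-1; index.gen -9->-1; result 0 (same value as before).
  delta.gen: checked — values it read are unchanged (opt.gen unchanged); reused cached 0 without running.
  omega.gen: runs — index.gen -9->-1; result -1.
  build.gen: runs — omega.gen -9->-1; result -1.
  report.gen: runs — check.gen -3->-1; result -1.
  merge.gen: runs — report.gen -3->-1; build.gen -9->-1; result -1.
  schema.gen: runs — west.txt -3->-1; result 0 (same value as before).
  utils.gen: runs — cache.gen -9->-1; build.gen -9->-1; result -2.
  stats.gen: runs — utils.gen -18->-2; merge.gen -9->-1; result -3.
  driver.gen: runs — stats.gen -27->-3; omega.gen -9->-1; result -2.
  gamma.gen: runs — index.gen -9->-1; stats.gen -27->-3; result -3.
  tables.gen: runs — driver.gen -18->-2; result -2.
  shard.gen: runs — tables.gen -18->-2; gamma.gen -27->-3; result -3.
  kernel.gen: runs — shard.gen -27->-3; result -3.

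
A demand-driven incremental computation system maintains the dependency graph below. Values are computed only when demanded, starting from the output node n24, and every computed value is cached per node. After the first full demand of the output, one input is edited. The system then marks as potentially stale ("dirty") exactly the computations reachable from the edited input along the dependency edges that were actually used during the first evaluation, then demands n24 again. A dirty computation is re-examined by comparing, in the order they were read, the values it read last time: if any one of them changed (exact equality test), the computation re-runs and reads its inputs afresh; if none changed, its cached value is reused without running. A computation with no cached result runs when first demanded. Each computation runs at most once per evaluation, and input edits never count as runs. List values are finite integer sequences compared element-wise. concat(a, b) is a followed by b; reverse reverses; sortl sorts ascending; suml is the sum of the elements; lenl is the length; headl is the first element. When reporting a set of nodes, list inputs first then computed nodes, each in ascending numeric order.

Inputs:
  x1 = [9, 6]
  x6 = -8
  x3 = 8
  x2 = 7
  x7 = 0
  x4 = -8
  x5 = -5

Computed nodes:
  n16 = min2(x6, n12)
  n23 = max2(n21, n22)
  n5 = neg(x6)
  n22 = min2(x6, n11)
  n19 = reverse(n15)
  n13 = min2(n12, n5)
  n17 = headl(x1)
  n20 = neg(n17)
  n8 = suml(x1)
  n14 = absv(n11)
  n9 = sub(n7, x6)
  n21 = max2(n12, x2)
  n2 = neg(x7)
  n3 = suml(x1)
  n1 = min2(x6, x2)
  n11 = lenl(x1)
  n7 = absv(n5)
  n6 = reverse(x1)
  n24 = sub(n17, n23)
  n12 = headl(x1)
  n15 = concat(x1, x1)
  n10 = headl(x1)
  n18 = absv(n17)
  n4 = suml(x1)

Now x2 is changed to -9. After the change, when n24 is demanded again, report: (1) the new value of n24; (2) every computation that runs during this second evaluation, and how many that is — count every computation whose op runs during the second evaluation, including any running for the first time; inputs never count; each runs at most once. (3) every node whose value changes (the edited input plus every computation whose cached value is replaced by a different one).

First evaluation (everything demanded from the output):
  n11 = lenl([9, 6]) = 2
  n12 = headl([9, 6]) = 9
  n17 = headl([9, 6]) = 9
  n21 = max2(9, 7) = 9
  n22 = min2(-8, 2) = -8
  n23 = max2(9, -8) = 9
  n24 = sub(9, 9) = 0

Propagation after the edit:
  n21: runs — x2 7->-9; result 9 (same value as before).
  n23: checked — values it read are unchanged (n21 unchanged, n22 unchanged); reused cached 9 without running.
  n24: checked — values it read are unchanged (n17 unchanged, n23 unchanged); reused cached 0 without running.

Key observation: the change is absorbed at n21 — it re-runs but produces the same value, and the output's value is unchanged.

New value of n24: 0.
Computations that run: n21 — 1 in total.
Values that change: x2.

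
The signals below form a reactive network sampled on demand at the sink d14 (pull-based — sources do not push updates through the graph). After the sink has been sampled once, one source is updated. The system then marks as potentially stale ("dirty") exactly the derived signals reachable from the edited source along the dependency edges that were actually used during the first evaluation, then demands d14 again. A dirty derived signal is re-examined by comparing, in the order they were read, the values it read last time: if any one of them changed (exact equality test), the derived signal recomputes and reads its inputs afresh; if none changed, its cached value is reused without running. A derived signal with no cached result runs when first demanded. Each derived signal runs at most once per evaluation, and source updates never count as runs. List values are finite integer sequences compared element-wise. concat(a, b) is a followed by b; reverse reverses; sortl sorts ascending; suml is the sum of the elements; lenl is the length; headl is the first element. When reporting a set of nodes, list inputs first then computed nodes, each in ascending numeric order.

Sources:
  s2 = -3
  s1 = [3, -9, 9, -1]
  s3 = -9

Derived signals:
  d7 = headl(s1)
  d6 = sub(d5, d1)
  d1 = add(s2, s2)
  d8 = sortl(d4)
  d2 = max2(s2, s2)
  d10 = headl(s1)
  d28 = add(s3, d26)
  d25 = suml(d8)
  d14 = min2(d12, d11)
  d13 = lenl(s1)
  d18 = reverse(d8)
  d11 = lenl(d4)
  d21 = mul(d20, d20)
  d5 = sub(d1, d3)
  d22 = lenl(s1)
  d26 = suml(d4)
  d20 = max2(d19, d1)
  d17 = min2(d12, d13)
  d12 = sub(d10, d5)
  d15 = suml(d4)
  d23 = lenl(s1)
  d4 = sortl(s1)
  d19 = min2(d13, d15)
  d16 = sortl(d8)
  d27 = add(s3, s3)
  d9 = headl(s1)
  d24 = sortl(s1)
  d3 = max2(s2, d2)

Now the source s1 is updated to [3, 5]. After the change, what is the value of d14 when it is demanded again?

Initial pass — values computed on the first demand:
  d1 = add(-3, -3) = -6
  d2 = max2(-3, -3) = -3
  d3 = max2(-3, -3) = -3
  d4 = sortl([3, -9, 9, -1]) = [-9, -1, 3, 9]
  d5 = sub(-6, -3) = -3
  d10 = headl([3, -9, 9, -1]) = 3
  d11 = lenl([-9, -1, 3, 9]) = 4
  d12 = sub(3, -3) = 6
  d14 = min2(6, 4) = 4

Second demand — change propagation:
  d4: re-runs because s1 [3, -9, 9, -1]->[3, 5]; new result [3, 5].
  d10: re-runs because s1 [3, -9, 9, -1]->[3, 5]; new result 3 (unchanged).
  d11: re-runs because d4 [-9, -1, 3, 9]->[3, 5]; new result 2.
  d12: re-examined; everything it read last time is the same (d10 unchanged, d5 unchanged) — cache 6 kept, no run.
  d14: re-runs because d11 4->2; new result 2.

The important point: at d12 every value read last time is unchanged, so the dirty flag clears without a run.

d14 now evaluates to 2.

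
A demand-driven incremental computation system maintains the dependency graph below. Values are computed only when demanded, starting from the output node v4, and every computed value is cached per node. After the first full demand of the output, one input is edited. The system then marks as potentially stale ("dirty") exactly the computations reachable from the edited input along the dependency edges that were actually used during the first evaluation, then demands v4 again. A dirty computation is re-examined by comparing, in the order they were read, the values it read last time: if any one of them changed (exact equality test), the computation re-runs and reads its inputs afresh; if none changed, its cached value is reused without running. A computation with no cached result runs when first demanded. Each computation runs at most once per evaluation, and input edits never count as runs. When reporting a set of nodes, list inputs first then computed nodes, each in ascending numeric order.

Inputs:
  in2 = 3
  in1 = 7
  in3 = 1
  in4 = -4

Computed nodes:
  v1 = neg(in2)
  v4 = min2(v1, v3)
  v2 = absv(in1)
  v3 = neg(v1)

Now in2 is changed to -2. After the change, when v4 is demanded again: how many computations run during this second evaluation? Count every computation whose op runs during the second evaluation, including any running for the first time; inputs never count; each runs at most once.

First evaluation (everything demanded from the output):
  v1 = neg(3) = -3
  v3 = neg(-3) = 3
  v4 = min2(-3, 3) = -3

Propagation after the edit:
  v1: runs — in2 3->-2; result 2.
  v3: runs — v1 -3->2; result -2.
  v4: runs — v1 -3->2; v3 3->-2; result -2.

Computations that run: v1, v3, v4 — 3 in total.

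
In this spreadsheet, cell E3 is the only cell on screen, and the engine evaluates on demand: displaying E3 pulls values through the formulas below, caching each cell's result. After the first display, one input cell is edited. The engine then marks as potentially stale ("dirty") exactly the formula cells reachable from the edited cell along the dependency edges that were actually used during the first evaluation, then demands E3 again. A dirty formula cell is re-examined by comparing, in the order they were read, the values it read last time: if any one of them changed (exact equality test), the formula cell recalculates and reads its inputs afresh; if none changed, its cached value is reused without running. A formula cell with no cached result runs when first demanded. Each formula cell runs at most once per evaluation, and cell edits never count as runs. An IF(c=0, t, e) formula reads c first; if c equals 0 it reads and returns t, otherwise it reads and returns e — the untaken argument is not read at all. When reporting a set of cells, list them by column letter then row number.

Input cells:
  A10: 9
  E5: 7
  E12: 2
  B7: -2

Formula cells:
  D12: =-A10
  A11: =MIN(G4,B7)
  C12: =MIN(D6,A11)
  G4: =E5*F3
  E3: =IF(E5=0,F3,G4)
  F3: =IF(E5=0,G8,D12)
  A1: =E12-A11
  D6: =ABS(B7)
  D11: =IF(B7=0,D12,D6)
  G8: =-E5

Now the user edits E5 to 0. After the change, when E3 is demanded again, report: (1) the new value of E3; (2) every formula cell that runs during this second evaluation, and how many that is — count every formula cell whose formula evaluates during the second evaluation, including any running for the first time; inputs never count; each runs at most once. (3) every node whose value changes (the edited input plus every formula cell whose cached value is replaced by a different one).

Initial pass — values computed on the first demand:
  D12 = -(9) = -9
  F3 = IF(E5=0: E5=7 -> else branch D12) = -9
  G4 = 7 * -9 = -63
  E3 = IF(E5=0: E5=7 -> else branch G4) = -63

Second demand — change propagation:
  G8: newly demanded (no cache) — executes and yields 0.
  F3: re-runs because E5 7->0; new result 0.
  G4: dirty yet unreached — the second evaluation never asks for it.
  E3: re-runs because E5 7->0; new result 0.

The important point: the flipped condition redirects demand; G4 is left stale, never re-checked.

E3 now evaluates to 0.
Run set: E3, F3, G8 (3 run).
Changed values: E3, E5, F3.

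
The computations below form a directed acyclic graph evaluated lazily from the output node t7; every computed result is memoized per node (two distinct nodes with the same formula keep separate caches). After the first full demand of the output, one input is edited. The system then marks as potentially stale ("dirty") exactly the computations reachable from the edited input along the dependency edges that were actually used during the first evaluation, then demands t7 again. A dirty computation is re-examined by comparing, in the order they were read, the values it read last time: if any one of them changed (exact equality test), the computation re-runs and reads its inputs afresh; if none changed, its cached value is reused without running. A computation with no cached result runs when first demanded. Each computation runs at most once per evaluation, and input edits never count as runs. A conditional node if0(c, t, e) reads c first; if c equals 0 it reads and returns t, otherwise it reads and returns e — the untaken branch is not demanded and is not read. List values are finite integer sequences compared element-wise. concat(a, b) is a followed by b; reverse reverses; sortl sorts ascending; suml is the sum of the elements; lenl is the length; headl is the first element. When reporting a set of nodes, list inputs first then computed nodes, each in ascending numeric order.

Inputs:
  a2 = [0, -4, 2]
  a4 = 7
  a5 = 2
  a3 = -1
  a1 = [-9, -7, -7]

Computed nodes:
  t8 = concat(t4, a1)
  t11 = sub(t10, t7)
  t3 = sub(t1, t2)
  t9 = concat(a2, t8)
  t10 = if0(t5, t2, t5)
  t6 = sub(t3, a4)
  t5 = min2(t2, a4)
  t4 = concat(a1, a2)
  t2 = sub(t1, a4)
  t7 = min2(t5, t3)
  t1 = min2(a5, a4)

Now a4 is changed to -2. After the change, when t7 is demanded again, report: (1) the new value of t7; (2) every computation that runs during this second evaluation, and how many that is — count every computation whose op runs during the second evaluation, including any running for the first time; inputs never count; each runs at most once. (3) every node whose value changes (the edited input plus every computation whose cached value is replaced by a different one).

First demand of the output computes:
  t1 = min2(2, 7) = 2
  t2 = sub(2, 7) = -5
  t3 = sub(2, -5) = 7
  t5 = min2(-5, 7) = -5
  t7 = min2(-5, 7) = -5

After the edit, cleaning proceeds:
  t1: a read changed (a4 7->-2) — executes, giving -2.
  t2: a read changed (t1 2->-2; a4 7->-2) — executes, giving 0.
  t3: a read changed (t1 2->-2; t2 -5->0) — executes, giving -2.
  t5: a read changed (t2 -5->0; a4 7->-2) — executes, giving -2.
  t7: a read changed (t5 -5->-2; t3 7->-2) — executes, giving -2.

Demanding t7 again yields -2.
5 computations run: t1, t2, t3, t5, t7.
The nodes whose values change: a4, t1, t2, t3, t5, t7.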